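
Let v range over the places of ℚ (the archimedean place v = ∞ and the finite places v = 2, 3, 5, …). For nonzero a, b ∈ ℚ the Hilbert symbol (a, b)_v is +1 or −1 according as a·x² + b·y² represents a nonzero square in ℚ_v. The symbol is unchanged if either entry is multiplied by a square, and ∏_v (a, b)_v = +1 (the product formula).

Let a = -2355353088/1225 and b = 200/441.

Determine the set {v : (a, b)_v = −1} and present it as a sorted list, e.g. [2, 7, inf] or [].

Mod squares: a ≡ -76038, b ≡ 2. Check v ∈ {∞, 2, 3, 5, 7, 11, 19, 23, 29}.
v=∞: -76038 < 0 and 2 > 0  ⇒  (a,b)_∞ = +1.
v=19: a=19^1·(≡11), b=19^0·(≡12) mod 19; (11|19)=+1, (12|19)=-1; (−1)^{1·0·9}·(+1)^0·(-1)^1 = -1.
v=11: a=11^2·(≡1), b=11^0·(≡2) mod 11; (1|11)=+1, (2|11)=-1; (−1)^{2·0·5}·(+1)^0·(-1)^2 = +1.
v=29: a=29^1·(≡18), b=29^0·(≡14) mod 29; (18|29)=-1, (14|29)=-1; (−1)^{1·0·14}·(-1)^0·(-1)^1 = -1.
v=2: v_2(a)=9, v_2(b)=3; units ≡ 5, 1 (mod 8); ε·ε+αω+βω = 0·0+9·0+3·1 ≡ 1  ⇒  (a,b)_2 = -1.
v=7: a=7^-2·(≡6), b=7^-2·(≡2) mod 7; (6|7)=-1, (2|7)=+1; (−1)^{-2·-2·3}·(-1)^-2·(+1)^-2 = +1.
v=5: a=5^-2·(≡3), b=5^2·(≡3) mod 5; (3|5)=-1, (3|5)=-1; (−1)^{-2·2·2}·(-1)^2·(-1)^-2 = +1.
v=3: a=3^1·(≡1), b=3^-2·(≡2) mod 3; (1|3)=+1, (2|3)=-1; (−1)^{1·-2·1}·(+1)^-2·(-1)^1 = -1.
v=23: a=23^1·(≡18), b=23^0·(≡4) mod 23; (18|23)=+1, (4|23)=+1; (−1)^{1·0·11}·(+1)^0·(+1)^1 = +1.
(-76038, 2 / ℚ) ramifies at {2, 3, 19, 29}: a division algebra.

[2, 3, 19, 29]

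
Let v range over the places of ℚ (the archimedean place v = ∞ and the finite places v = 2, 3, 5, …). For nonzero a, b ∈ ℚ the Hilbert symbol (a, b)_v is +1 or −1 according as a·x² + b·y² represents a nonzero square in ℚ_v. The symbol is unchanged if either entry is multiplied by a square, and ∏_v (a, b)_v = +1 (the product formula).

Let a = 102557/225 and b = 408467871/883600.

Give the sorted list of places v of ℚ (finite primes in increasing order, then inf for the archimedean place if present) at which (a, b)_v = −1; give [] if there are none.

[7, 13, 19, 23]

(a, b) ≡ (2093, 551) mod (ℚ^×)²; places V = {2, 3, 5, 7, 13, 19, 23, 29, 41, 47, ∞}.
(a,b)_7: α=3, u≡5; β=2, v≡6 (mod 7); (5|7)=-1, (6|7)=-1; sign (−1)^0·-1^2·-1^3 = -1.
(a,b)_∞: sgn(2093)=+, sgn(551)=+, so +1.
(a,b)_23: α=1, u≡19; β=0, v≡17 (mod 23); (19|23)=-1, (17|23)=-1; sign (−1)^0·-1^0·-1^1 = -1.
(a,b)_41: α=0, u≡9; β=2, v≡21 (mod 41); (9|41)=+1, (21|41)=+1; sign (−1)^0·+1^2·+1^0 = +1.
(a,b)_3: α=-2, u≡2; β=2, v≡2 (mod 3); (2|3)=-1, (2|3)=-1; sign (−1)^0·-1^2·-1^-2 = +1.
(a,b)_47: α=0, u≡42; β=-2, v≡25 (mod 47); (42|47)=+1, (25|47)=+1; sign (−1)^0·+1^-2·+1^0 = +1.
(a,b)_5: α=-2, u≡3; β=-2, v≡4 (mod 5); (3|5)=-1, (4|5)=+1; sign (−1)^0·-1^-2·+1^-2 = +1.
(a,b)_13: α=1, u≡6; β=0, v≡2 (mod 13); (6|13)=-1, (2|13)=-1; sign (−1)^0·-1^0·-1^1 = -1.
(a,b)_2: α=0, β=-4; u≡5, v≡7 (mod 8); ε(u)ε(v)=0·1, αω(v)=0·0, βω(u)=-4·1; sum ≡ 0  ⇒  +1.
(a,b)_29: α=0, u≡23; β=1, v≡27 (mod 29); (23|29)=+1, (27|29)=-1; sign (−1)^0·+1^1·-1^0 = +1.
(a,b)_19: α=0, u≡8; β=1, v≡15 (mod 19); (8|19)=-1, (15|19)=-1; sign (−1)^0·-1^1·-1^0 = -1.
(2093, 551 / ℚ) ramifies at {7, 13, 19, 23}: a division algebra.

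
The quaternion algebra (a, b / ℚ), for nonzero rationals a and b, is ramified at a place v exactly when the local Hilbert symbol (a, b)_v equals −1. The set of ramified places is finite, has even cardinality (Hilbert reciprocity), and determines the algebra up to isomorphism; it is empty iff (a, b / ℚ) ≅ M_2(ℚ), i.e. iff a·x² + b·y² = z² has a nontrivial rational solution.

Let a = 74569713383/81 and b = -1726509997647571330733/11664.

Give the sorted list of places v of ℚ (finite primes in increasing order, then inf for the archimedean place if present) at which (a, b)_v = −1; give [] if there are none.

(a, b) ≡ (1247, -7733) mod (ℚ^×)²; places V = {2, 3, 7, 11, 19, 29, 37, 43, ∞}.
(a,b)_2: α=0, β=-4; u≡7, v≡3 (mod 8); ε(u)ε(v)=1·1, αω(v)=0·1, βω(u)=-4·0; sum ≡ 1  ⇒  -1.
(a,b)_43: α=1, u≡34; β=2, v≡27 (mod 43); (34|43)=-1, (27|43)=-1; sign (−1)^0·-1^2·-1^1 = -1.
(a,b)_7: α=0, u≡1; β=4, v≡4 (mod 7); (1|7)=+1, (4|7)=+1; sign (−1)^0·+1^4·+1^0 = +1.
(a,b)_29: α=1, u≡18; β=2, v≡11 (mod 29); (18|29)=-1, (11|29)=-1; sign (−1)^0·-1^2·-1^1 = -1.
(a,b)_19: α=2, u≡13; β=3, v≡9 (mod 19); (13|19)=-1, (9|19)=+1; sign (−1)^0·-1^3·+1^2 = -1.
(a,b)_37: α=2, u≡4; β=3, v≡20 (mod 37); (4|37)=+1, (20|37)=-1; sign (−1)^0·+1^3·-1^2 = +1.
(a,b)_3: α=-4, u≡2; β=-6, v≡1 (mod 3); (2|3)=-1, (1|3)=+1; sign (−1)^0·-1^-6·+1^-4 = +1.
(a,b)_11: α=2, u≡1; β=3, v≡1 (mod 11); (1|11)=+1, (1|11)=+1; sign (−1)^0·+1^3·+1^2 = +1.
(a,b)_∞: sgn(1247)=+, sgn(-7733)=−, so +1.
|Ram(1247, -7733)| = 4, even; anisotropic at {2, 19, 29, 43}.

[2, 19, 29, 43]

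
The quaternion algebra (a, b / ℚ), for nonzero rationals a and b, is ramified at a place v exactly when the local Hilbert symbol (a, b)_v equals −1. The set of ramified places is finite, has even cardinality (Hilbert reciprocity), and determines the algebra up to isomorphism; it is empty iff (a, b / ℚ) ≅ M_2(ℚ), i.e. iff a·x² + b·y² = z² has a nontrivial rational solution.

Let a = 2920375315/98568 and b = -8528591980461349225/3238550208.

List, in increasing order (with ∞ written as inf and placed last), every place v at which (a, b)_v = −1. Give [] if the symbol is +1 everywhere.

(a, b) ≡ (1430, -3) mod (ℚ^×)²; places V = {2, 3, 5, 11, 13, 37, 43, 47, ∞}.
(a,b)_47: α=2, u≡23; β=4, v≡11 (mod 47); (23|47)=-1, (11|47)=-1; sign (−1)^0·-1^4·-1^2 = +1.
(a,b)_3: α=-2, u≡2; β=-3, v≡2 (mod 3); (2|3)=-1, (2|3)=-1; sign (−1)^0·-1^-3·-1^-2 = -1.
(a,b)_2: α=-3, β=-6; u≡3, v≡5 (mod 8); ε(u)ε(v)=1·0, αω(v)=-3·1, βω(u)=-6·1; sum ≡ 1  ⇒  -1.
(a,b)_5: α=1, u≡1; β=2, v≡2 (mod 5); (1|5)=+1, (2|5)=-1; sign (−1)^0·+1^2·-1^1 = -1.
(a,b)_43: α=2, u≡36; β=4, v≡25 (mod 43); (36|43)=+1, (25|43)=+1; sign (−1)^0·+1^4·+1^2 = +1.
(a,b)_11: α=1, u≡3; β=2, v≡6 (mod 11); (3|11)=+1, (6|11)=-1; sign (−1)^0·+1^2·-1^1 = -1.
(a,b)_37: α=-2, u≡8; β=-4, v≡30 (mod 37); (8|37)=-1, (30|37)=+1; sign (−1)^0·-1^-4·+1^-2 = +1.
(a,b)_∞: sgn(1430)=+, sgn(-3)=−, so +1.
(a,b)_13: α=1, u≡2; β=2, v≡1 (mod 13); (2|13)=-1, (1|13)=+1; sign (−1)^0·-1^2·+1^1 = +1.
|Ram(1430, -3)| = 4, even; anisotropic at {2, 3, 5, 11}.

[2, 3, 5, 11]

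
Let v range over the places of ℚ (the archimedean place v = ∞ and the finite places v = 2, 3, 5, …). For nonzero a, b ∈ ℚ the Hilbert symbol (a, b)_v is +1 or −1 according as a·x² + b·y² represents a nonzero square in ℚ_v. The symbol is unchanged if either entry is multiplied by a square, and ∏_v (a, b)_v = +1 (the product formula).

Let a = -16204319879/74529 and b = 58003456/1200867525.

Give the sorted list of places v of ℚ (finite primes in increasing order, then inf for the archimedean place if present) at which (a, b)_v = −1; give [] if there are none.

[19, 29]

(a, b) ≡ (-551, 29) mod (ℚ^×)²; places V = {2, 3, 5, 7, 11, 13, 17, 19, 29, ∞}.
(a,b)_17: α=2, u≡7; β=2, v≡12 (mod 17); (7|17)=-1, (12|17)=-1; sign (−1)^0·-1^2·-1^2 = +1.
(a,b)_19: α=1, u≡4; β=0, v≡10 (mod 19); (4|19)=+1, (10|19)=-1; sign (−1)^0·+1^0·-1^1 = -1.
(a,b)_5: α=0, u≡4; β=-2, v≡1 (mod 5); (4|5)=+1, (1|5)=+1; sign (−1)^0·+1^-2·+1^0 = +1.
(a,b)_2: α=0, β=12; u≡1, v≡5 (mod 8); ε(u)ε(v)=0·0, αω(v)=0·1, βω(u)=12·0; sum ≡ 0  ⇒  +1.
(a,b)_29: α=3, u≡21; β=-1, v≡7 (mod 29); (21|29)=-1, (7|29)=+1; sign (−1)^0·-1^-1·+1^3 = -1.
(a,b)_11: α=2, u≡10; β=-2, v≡10 (mod 11); (10|11)=-1, (10|11)=-1; sign (−1)^0·-1^-2·-1^2 = +1.
(a,b)_3: α=-2, u≡1; β=-4, v≡2 (mod 3); (1|3)=+1, (2|3)=-1; sign (−1)^0·+1^-4·-1^-2 = +1.
(a,b)_∞: sgn(-551)=−, sgn(29)=+, so +1.
(a,b)_13: α=-2, u≡7; β=-2, v≡10 (mod 13); (7|13)=-1, (10|13)=+1; sign (−1)^0·-1^-2·+1^-2 = +1.
(a,b)_7: α=-2, u≡4; β=2, v≡4 (mod 7); (4|7)=+1, (4|7)=+1; sign (−1)^0·+1^2·+1^-2 = +1.
|Ram(-551, 29)| = 2, even; anisotropic at {19, 29}.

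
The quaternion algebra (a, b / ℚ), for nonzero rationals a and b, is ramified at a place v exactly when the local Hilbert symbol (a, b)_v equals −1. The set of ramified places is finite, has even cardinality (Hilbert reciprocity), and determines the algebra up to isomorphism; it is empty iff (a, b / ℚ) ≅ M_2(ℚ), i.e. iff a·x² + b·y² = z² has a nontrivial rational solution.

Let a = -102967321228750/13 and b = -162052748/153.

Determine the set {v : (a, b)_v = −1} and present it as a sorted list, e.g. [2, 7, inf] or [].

[2, 17, 19, 29, 41, inf]

(a, b) ≡ (-7410796822, -4075291) mod (ℚ^×)²; places V = {2, 3, 5, 11, 13, 17, 19, 29, 31, 37, 41, ∞}.
(a,b)_3: α=0, u≡2; β=-2, v≡2 (mod 3); (2|3)=-1, (2|3)=-1; sign (−1)^0·-1^-2·-1^0 = +1.
(a,b)_13: α=-1, u≡9; β=2, v≡4 (mod 13); (9|13)=+1, (4|13)=+1; sign (−1)^0·+1^2·+1^-1 = +1.
(a,b)_31: α=1, u≡22; β=1, v≡20 (mod 31); (22|31)=-1, (20|31)=+1; sign (−1)^1·-1^1·+1^1 = +1.
(a,b)_17: α=2, u≡12; β=-1, v≡14 (mod 17); (12|17)=-1, (14|17)=-1; sign (−1)^0·-1^-1·-1^2 = -1.
(a,b)_41: α=1, u≡10; β=0, v≡30 (mod 41); (10|41)=+1, (30|41)=-1; sign (−1)^0·+1^0·-1^1 = -1.
(a,b)_∞: sgn(-7410796822)=−, sgn(-4075291)=−, so -1.
(a,b)_2: α=1, β=2; u≡5, v≡5 (mod 8); ε(u)ε(v)=0·0, αω(v)=1·1, βω(u)=2·1; sum ≡ 1  ⇒  -1.
(a,b)_11: α=1, u≡1; β=1, v≡10 (mod 11); (1|11)=+1, (10|11)=-1; sign (−1)^1·+1^1·-1^1 = +1.
(a,b)_29: α=1, u≡16; β=0, v≡8 (mod 29); (16|29)=+1, (8|29)=-1; sign (−1)^0·+1^0·-1^1 = -1.
(a,b)_19: α=1, u≡15; β=1, v≡8 (mod 19); (15|19)=-1, (8|19)=-1; sign (−1)^1·-1^1·-1^1 = -1.
(a,b)_5: α=4, u≡3; β=0, v≡4 (mod 5); (3|5)=-1, (4|5)=+1; sign (−1)^0·-1^0·+1^4 = +1.
(a,b)_37: α=1, u≡22; β=1, v≡29 (mod 37); (22|37)=-1, (29|37)=-1; sign (−1)^0·-1^1·-1^1 = +1.
Ram(-7410796822, -4075291) = {2, 17, 19, 29, 41, ∞}; no ℚ_2-point on the conic.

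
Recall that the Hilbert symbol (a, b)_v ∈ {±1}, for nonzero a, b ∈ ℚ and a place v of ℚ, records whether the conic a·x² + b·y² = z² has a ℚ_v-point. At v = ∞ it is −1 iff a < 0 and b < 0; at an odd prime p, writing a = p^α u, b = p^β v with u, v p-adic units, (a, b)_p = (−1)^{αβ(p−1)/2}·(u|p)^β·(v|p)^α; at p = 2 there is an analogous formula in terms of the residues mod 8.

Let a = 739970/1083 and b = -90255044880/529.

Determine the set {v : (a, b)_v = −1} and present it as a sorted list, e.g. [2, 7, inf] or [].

(a, b) ≡ (2310, -21945) mod (ℚ^×)²; places V = {2, 3, 5, 7, 11, 13, 19, 23, 31, ∞}.
(a,b)_11: α=1, u≡1; β=1, v≡2 (mod 11); (1|11)=+1, (2|11)=-1; sign (−1)^1·+1^1·-1^1 = +1.
(a,b)_23: α=0, u≡7; β=-2, v≡21 (mod 23); (7|23)=-1, (21|23)=-1; sign (−1)^0·-1^-2·-1^0 = +1.
(a,b)_19: α=-2, u≡5; β=1, v≡11 (mod 19); (5|19)=+1, (11|19)=+1; sign (−1)^0·+1^1·+1^-2 = +1.
(a,b)_2: α=1, β=4; u≡3, v≡7 (mod 8); ε(u)ε(v)=1·1, αω(v)=1·0, βω(u)=4·1; sum ≡ 1  ⇒  -1.
(a,b)_5: α=1, u≡3; β=1, v≡1 (mod 5); (3|5)=-1, (1|5)=+1; sign (−1)^0·-1^1·+1^1 = -1.
(a,b)_3: α=-1, u≡2; β=3, v≡2 (mod 3); (2|3)=-1, (2|3)=-1; sign (−1)^1·-1^3·-1^-1 = -1.
(a,b)_7: α=1, u≡2; β=1, v≡1 (mod 7); (2|7)=+1, (1|7)=+1; sign (−1)^1·+1^1·+1^1 = -1.
(a,b)_∞: sgn(2310)=+, sgn(-21945)=−, so +1.
(a,b)_31: α=2, u≡18; β=0, v≡21 (mod 31); (18|31)=+1, (21|31)=-1; sign (−1)^0·+1^0·-1^2 = +1.
(a,b)_13: α=0, u≡9; β=4, v≡10 (mod 13); (9|13)=+1, (10|13)=+1; sign (−1)^0·+1^4·+1^0 = +1.
|Ram(2310, -21945)| = 4, even; anisotropic at {2, 3, 5, 7}.

[2, 3, 5, 7]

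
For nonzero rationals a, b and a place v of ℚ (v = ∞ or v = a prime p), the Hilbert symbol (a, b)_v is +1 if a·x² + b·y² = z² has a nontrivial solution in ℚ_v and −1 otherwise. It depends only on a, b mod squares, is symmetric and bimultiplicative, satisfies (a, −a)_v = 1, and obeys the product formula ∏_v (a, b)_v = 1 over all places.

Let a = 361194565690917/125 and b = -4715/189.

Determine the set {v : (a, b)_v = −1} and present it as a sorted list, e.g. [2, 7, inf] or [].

[3, 41]

(a, b) ≡ (225655185, -99015) mod (ℚ^×)²; places V = {2, 3, 5, 7, 23, 41, 43, 53, ∞}.
(a,b)_∞: sgn(225655185)=+, sgn(-99015)=−, so +1.
(a,b)_43: α=1, u≡8; β=0, v≡11 (mod 43); (8|43)=-1, (11|43)=+1; sign (−1)^0·-1^0·+1^1 = +1.
(a,b)_5: α=-3, u≡2; β=1, v≡3 (mod 5); (2|5)=-1, (3|5)=-1; sign (−1)^0·-1^1·-1^-3 = +1.
(a,b)_3: α=3, u≡1; β=-3, v≡1 (mod 3); (1|3)=+1, (1|3)=+1; sign (−1)^1·+1^-3·+1^3 = -1.
(a,b)_7: α=1, u≡3; β=-1, v≡4 (mod 7); (3|7)=-1, (4|7)=+1; sign (−1)^1·-1^-1·+1^1 = +1.
(a,b)_23: α=3, u≡13; β=1, v≡5 (mod 23); (13|23)=+1, (5|23)=-1; sign (−1)^1·+1^1·-1^3 = +1.
(a,b)_2: α=0, β=0; u≡1, v≡1 (mod 8); ε(u)ε(v)=0·0, αω(v)=0·0, βω(u)=0·0; sum ≡ 0  ⇒  +1.
(a,b)_41: α=3, u≡34; β=1, v≡20 (mod 41); (34|41)=-1, (20|41)=+1; sign (−1)^0·-1^1·+1^3 = -1.
(a,b)_53: α=1, u≡25; β=0, v≡46 (mod 53); (25|53)=+1, (46|53)=+1; sign (−1)^0·+1^0·+1^1 = +1.
Ram(225655185, -99015) = {3, 41}; no ℚ_3-point on the conic.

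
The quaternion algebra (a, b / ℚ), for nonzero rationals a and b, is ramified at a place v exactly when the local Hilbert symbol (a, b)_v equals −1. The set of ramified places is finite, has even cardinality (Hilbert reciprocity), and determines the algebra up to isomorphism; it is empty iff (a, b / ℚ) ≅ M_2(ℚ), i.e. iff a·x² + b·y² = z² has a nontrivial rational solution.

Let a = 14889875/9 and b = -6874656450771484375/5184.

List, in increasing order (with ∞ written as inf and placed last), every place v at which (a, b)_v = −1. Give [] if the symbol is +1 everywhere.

[13, 17]

Mod squares: a ≡ 12155, b ≡ -2431. Check v ∈ {∞, 2, 3, 5, 7, 11, 13, 17}.
v=17: a=17^1·(≡2), b=17^3·(≡14) mod 17; (2|17)=+1, (14|17)=-1; (−1)^{1·3·8}·(+1)^3·(-1)^1 = -1.
v=7: a=7^2·(≡6), b=7^2·(≡3) mod 7; (6|7)=-1, (3|7)=-1; (−1)^{2·2·3}·(-1)^2·(-1)^2 = +1.
v=11: a=11^1·(≡1), b=11^3·(≡2) mod 11; (1|11)=+1, (2|11)=-1; (−1)^{1·3·5}·(+1)^3·(-1)^1 = +1.
v=5: a=5^3·(≡1), b=5^10·(≡4) mod 5; (1|5)=+1, (4|5)=+1; (−1)^{3·10·2}·(+1)^10·(+1)^3 = +1.
v=13: a=13^1·(≡4), b=13^3·(≡8) mod 13; (4|13)=+1, (8|13)=-1; (−1)^{1·3·6}·(+1)^3·(-1)^1 = -1.
v=2: v_2(a)=0, v_2(b)=-6; units ≡ 3, 1 (mod 8); ε·ε+αω+βω = 1·0+0·0+-6·1 ≡ 0  ⇒  (a,b)_2 = +1.
v=∞: 12155 > 0 and -2431 < 0  ⇒  (a,b)_∞ = +1.
v=3: a=3^-2·(≡2), b=3^-4·(≡2) mod 3; (2|3)=-1, (2|3)=-1; (−1)^{-2·-4·1}·(-1)^-4·(-1)^-2 = +1.
Ram(12155, -2431) = {13, 17}; no ℚ_13-point on the conic.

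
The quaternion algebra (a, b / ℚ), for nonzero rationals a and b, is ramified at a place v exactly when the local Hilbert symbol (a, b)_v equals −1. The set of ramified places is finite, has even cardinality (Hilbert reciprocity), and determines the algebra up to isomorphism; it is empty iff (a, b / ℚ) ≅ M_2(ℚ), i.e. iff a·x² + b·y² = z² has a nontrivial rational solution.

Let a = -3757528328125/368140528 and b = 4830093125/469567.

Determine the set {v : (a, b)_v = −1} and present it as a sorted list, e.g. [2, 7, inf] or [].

(a, b) ≡ (-91, 1547) mod (ℚ^×)²; places V = {2, 5, 7, 11, 13, 17, 23, 37, ∞}.
(a,b)_11: α=2, u≡10; β=2, v≡6 (mod 11); (10|11)=-1, (6|11)=-1; sign (−1)^0·-1^2·-1^2 = +1.
(a,b)_17: α=2, u≡5; β=3, v≡10 (mod 17); (5|17)=-1, (10|17)=-1; sign (−1)^0·-1^3·-1^2 = -1.
(a,b)_2: α=-4, β=0; u≡5, v≡3 (mod 8); ε(u)ε(v)=0·1, αω(v)=-4·1, βω(u)=0·1; sum ≡ 0  ⇒  +1.
(a,b)_23: α=2, u≡8; β=0, v≡2 (mod 23); (8|23)=+1, (2|23)=+1; sign (−1)^0·+1^0·+1^2 = +1.
(a,b)_∞: sgn(-91)=−, sgn(1547)=+, so +1.
(a,b)_37: α=-2, u≡19; β=-2, v≡9 (mod 37); (19|37)=-1, (9|37)=+1; sign (−1)^0·-1^-2·+1^-2 = +1.
(a,b)_7: α=-5, u≡2; β=-3, v≡1 (mod 7); (2|7)=+1, (1|7)=+1; sign (−1)^1·+1^-3·+1^-5 = -1.
(a,b)_5: α=6, u≡4; β=4, v≡2 (mod 5); (4|5)=+1, (2|5)=-1; sign (−1)^0·+1^4·-1^6 = +1.
(a,b)_13: α=1, u≡2; β=1, v≡5 (mod 13); (2|13)=-1, (5|13)=-1; sign (−1)^0·-1^1·-1^1 = +1.
|Ram(-91, 1547)| = 2, even; anisotropic at {7, 17}.

[7, 17]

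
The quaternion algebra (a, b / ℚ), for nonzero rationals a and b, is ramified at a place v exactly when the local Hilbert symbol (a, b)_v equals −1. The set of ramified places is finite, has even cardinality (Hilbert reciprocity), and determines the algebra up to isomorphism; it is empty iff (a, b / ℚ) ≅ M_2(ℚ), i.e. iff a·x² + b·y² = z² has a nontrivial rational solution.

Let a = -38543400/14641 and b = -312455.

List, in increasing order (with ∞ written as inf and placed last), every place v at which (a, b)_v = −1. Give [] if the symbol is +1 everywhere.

(a, b) ≡ (-874, -312455) mod (ℚ^×)²; places V = {2, 3, 5, 7, 11, 13, 19, 23, ∞}.
(a,b)_5: α=2, u≡4; β=1, v≡4 (mod 5); (4|5)=+1, (4|5)=+1; sign (−1)^0·+1^1·+1^2 = +1.
(a,b)_7: α=2, u≡1; β=0, v≡4 (mod 7); (1|7)=+1, (4|7)=+1; sign (−1)^0·+1^0·+1^2 = +1.
(a,b)_3: α=2, u≡2; β=0, v≡1 (mod 3); (2|3)=-1, (1|3)=+1; sign (−1)^0·-1^0·+1^2 = +1.
(a,b)_2: α=3, β=0; u≡3, v≡1 (mod 8); ε(u)ε(v)=1·0, αω(v)=3·0, βω(u)=0·1; sum ≡ 0  ⇒  +1.
(a,b)_19: α=1, u≡1; β=1, v≡9 (mod 19); (1|19)=+1, (9|19)=+1; sign (−1)^1·+1^1·+1^1 = -1.
(a,b)_∞: sgn(-874)=−, sgn(-312455)=−, so -1.
(a,b)_11: α=-4, u≡6; β=1, v≡8 (mod 11); (6|11)=-1, (8|11)=-1; sign (−1)^0·-1^1·-1^-4 = -1.
(a,b)_13: α=0, u≡9; β=1, v≡2 (mod 13); (9|13)=+1, (2|13)=-1; sign (−1)^0·+1^1·-1^0 = +1.
(a,b)_23: α=1, u≡2; β=1, v≡8 (mod 23); (2|23)=+1, (8|23)=+1; sign (−1)^1·+1^1·+1^1 = -1.
Ram(-874, -312455) = {11, 19, 23, ∞}; no ℚ_11-point on the conic.

[11, 19, 23, inf]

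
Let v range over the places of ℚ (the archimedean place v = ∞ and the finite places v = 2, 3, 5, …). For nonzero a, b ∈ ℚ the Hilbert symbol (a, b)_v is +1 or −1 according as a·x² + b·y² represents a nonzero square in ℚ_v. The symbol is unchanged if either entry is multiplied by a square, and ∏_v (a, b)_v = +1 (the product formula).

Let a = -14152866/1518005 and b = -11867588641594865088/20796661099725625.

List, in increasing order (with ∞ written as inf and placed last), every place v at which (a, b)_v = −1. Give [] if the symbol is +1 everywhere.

[3, 5, 13, inf]

Mod squares: a ≡ -2730, b ≡ -7. Check v ∈ {∞, 2, 3, 5, 7, 13, 19, 23, 29}.
v=3: a=3^1·(≡2), b=3^2·(≡2) mod 3; (2|3)=-1, (2|3)=-1; (−1)^{1·2·1}·(-1)^2·(-1)^1 = -1.
v=2: v_2(a)=1, v_2(b)=6; units ≡ 3, 1 (mod 8); ε·ε+αω+βω = 1·0+1·0+6·1 ≡ 0  ⇒  (a,b)_2 = +1.
v=13: a=13^1·(≡2), b=13^2·(≡8) mod 13; (2|13)=-1, (8|13)=-1; (−1)^{1·2·6}·(-1)^2·(-1)^1 = -1.
v=29: a=29^-2·(≡13), b=29^-4·(≡25) mod 29; (13|29)=+1, (25|29)=+1; (−1)^{-2·-4·14}·(+1)^-4·(+1)^-2 = +1.
v=23: a=23^2·(≡22), b=23^6·(≡8) mod 23; (22|23)=-1, (8|23)=+1; (−1)^{2·6·11}·(-1)^6·(+1)^2 = +1.
v=∞: -2730 < 0 and -7 < 0  ⇒  (a,b)_∞ = -1.
v=7: a=7^3·(≡4), b=7^7·(≡6) mod 7; (4|7)=+1, (6|7)=-1; (−1)^{3·7·3}·(+1)^7·(-1)^3 = +1.
v=5: a=5^-1·(≡4), b=5^-4·(≡2) mod 5; (4|5)=+1, (2|5)=-1; (−1)^{-1·-4·2}·(+1)^-4·(-1)^-1 = -1.
v=19: a=19^-2·(≡1), b=19^-6·(≡18) mod 19; (1|19)=+1, (18|19)=-1; (−1)^{-2·-6·9}·(+1)^-6·(-1)^-2 = +1.
(-2730, -7 / ℚ) ramifies at {3, 5, 13, ∞}: a division algebra.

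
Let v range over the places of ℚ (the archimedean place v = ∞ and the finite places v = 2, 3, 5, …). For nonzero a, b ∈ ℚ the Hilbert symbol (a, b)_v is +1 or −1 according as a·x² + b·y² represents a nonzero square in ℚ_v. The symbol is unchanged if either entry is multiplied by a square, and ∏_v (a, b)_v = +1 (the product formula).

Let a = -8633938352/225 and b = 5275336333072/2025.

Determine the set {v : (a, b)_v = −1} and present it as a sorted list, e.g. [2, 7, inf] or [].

(a, b) ≡ (-244283, 883177) mod (ℚ^×)²; places V = {2, 3, 5, 13, 19, 23, 43, 47, ∞}.
(a,b)_47: α=2, u≡29; β=3, v≡26 (mod 47); (29|47)=-1, (26|47)=-1; sign (−1)^0·-1^3·-1^2 = -1.
(a,b)_3: α=-2, u≡1; β=-4, v≡1 (mod 3); (1|3)=+1, (1|3)=+1; sign (−1)^0·+1^-4·+1^-2 = +1.
(a,b)_13: α=1, u≡11; β=2, v≡9 (mod 13); (11|13)=-1, (9|13)=+1; sign (−1)^0·-1^2·+1^1 = +1.
(a,b)_19: α=1, u≡11; β=1, v≡9 (mod 19); (11|19)=+1, (9|19)=+1; sign (−1)^1·+1^1·+1^1 = -1.
(a,b)_2: α=4, β=4; u≡5, v≡1 (mod 8); ε(u)ε(v)=0·0, αω(v)=4·0, βω(u)=4·1; sum ≡ 0  ⇒  +1.
(a,b)_∞: sgn(-244283)=−, sgn(883177)=+, so +1.
(a,b)_43: α=1, u≡1; β=1, v≡42 (mod 43); (1|43)=+1, (42|43)=-1; sign (−1)^1·+1^1·-1^1 = +1.
(a,b)_5: α=-2, u≡2; β=-2, v≡2 (mod 5); (2|5)=-1, (2|5)=-1; sign (−1)^0·-1^-2·-1^-2 = +1.
(a,b)_23: α=1, u≡7; β=1, v≡18 (mod 23); (7|23)=-1, (18|23)=+1; sign (−1)^1·-1^1·+1^1 = +1.
(-244283, 883177 / ℚ) ramifies at {19, 47}: a division algebra.

[19, 47]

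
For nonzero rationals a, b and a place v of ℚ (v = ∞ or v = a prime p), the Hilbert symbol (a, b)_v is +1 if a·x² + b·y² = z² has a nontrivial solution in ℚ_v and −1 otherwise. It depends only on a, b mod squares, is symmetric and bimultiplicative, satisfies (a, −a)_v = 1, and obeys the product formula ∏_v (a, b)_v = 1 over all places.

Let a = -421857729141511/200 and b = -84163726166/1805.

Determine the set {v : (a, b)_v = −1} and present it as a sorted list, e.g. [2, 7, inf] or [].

[5, inf]

Mod squares: a ≡ -17342, b ≡ -6670. Check v ∈ {∞, 2, 5, 13, 19, 23, 29, 47}.
v=2: v_2(a)=-3, v_2(b)=1; units ≡ 1, 1 (mod 8); ε·ε+αω+βω = 0·0+-3·0+1·0 ≡ 0  ⇒  (a,b)_2 = +1.
v=47: a=47^2·(≡4), b=47^2·(≡34) mod 47; (4|47)=+1, (34|47)=+1; (−1)^{2·2·23}·(+1)^2·(+1)^2 = +1.
v=19: a=19^4·(≡7), b=19^-2·(≡3) mod 19; (7|19)=+1, (3|19)=-1; (−1)^{4·-2·9}·(+1)^-2·(-1)^4 = +1.
v=∞: -17342 < 0 and -6670 < 0  ⇒  (a,b)_∞ = -1.
v=13: a=13^3·(≡2), b=13^4·(≡9) mod 13; (2|13)=-1, (9|13)=+1; (−1)^{3·4·6}·(-1)^4·(+1)^3 = +1.
v=23: a=23^1·(≡21), b=23^1·(≡18) mod 23; (21|23)=-1, (18|23)=+1; (−1)^{1·1·11}·(-1)^1·(+1)^1 = +1.
v=5: a=5^-2·(≡3), b=5^-1·(≡4) mod 5; (3|5)=-1, (4|5)=+1; (−1)^{-2·-1·2}·(-1)^-1·(+1)^-2 = -1.
v=29: a=29^1·(≡27), b=29^1·(≡3) mod 29; (27|29)=-1, (3|29)=-1; (−1)^{1·1·14}·(-1)^1·(-1)^1 = +1.
(-17342, -6670 / ℚ) ramifies at {5, ∞}: a division algebra.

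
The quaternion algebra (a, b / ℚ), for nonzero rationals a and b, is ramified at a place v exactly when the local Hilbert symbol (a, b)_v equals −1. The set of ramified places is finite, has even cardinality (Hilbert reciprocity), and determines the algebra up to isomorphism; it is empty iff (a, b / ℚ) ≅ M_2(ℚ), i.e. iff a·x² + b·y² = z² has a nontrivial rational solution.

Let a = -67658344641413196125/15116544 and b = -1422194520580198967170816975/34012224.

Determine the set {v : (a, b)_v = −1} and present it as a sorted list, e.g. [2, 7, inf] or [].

(a, b) ≡ (-5, -198679) mod (ℚ^×)²; places V = {2, 3, 5, 7, 13, 17, 23, 29, 31, ∞}.
(a,b)_29: α=2, u≡9; β=3, v≡16 (mod 29); (9|29)=+1, (16|29)=+1; sign (−1)^0·+1^3·+1^2 = +1.
(a,b)_3: α=-10, u≡1; β=-12, v≡2 (mod 3); (1|3)=+1, (2|3)=-1; sign (−1)^0·+1^-12·-1^-10 = +1.
(a,b)_13: α=2, u≡6; β=3, v≡2 (mod 13); (6|13)=-1, (2|13)=-1; sign (−1)^0·-1^3·-1^2 = -1.
(a,b)_5: α=3, u≡4; β=2, v≡4 (mod 5); (4|5)=+1, (4|5)=+1; sign (−1)^0·+1^2·+1^3 = +1.
(a,b)_2: α=-8, β=-6; u≡3, v≡1 (mod 8); ε(u)ε(v)=1·0, αω(v)=-8·0, βω(u)=-6·1; sum ≡ 0  ⇒  +1.
(a,b)_∞: sgn(-5)=−, sgn(-198679)=−, so -1.
(a,b)_17: α=2, u≡10; β=3, v≡1 (mod 17); (10|17)=-1, (1|17)=+1; sign (−1)^0·-1^3·+1^2 = -1.
(a,b)_31: α=2, u≡3; β=3, v≡4 (mod 31); (3|31)=-1, (4|31)=+1; sign (−1)^0·-1^3·+1^2 = -1.
(a,b)_7: α=2, u≡4; β=2, v≡4 (mod 7); (4|7)=+1, (4|7)=+1; sign (−1)^0·+1^2·+1^2 = +1.
(a,b)_23: α=4, u≡9; β=6, v≡4 (mod 23); (9|23)=+1, (4|23)=+1; sign (−1)^0·+1^6·+1^4 = +1.
Ram(-5, -198679) = {13, 17, 31, ∞}; no ℚ_13-point on the conic.

[13, 17, 31, inf]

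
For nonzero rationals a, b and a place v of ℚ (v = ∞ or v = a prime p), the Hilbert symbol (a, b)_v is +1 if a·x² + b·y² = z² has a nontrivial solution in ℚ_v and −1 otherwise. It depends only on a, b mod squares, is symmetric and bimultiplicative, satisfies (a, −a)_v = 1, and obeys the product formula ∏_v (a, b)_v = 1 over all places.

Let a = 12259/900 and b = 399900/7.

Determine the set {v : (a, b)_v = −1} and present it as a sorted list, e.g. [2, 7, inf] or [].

[]

Mod squares: a ≡ 12259, b ≡ 27993. Check v ∈ {∞, 2, 3, 5, 7, 13, 23, 31, 41, 43}.
v=31: a=31^0·(≡14), b=31^1·(≡5) mod 31; (14|31)=+1, (5|31)=+1; (−1)^{0·1·15}·(+1)^1·(+1)^0 = +1.
v=2: v_2(a)=-2, v_2(b)=2; units ≡ 3, 1 (mod 8); ε·ε+αω+βω = 1·0+-2·0+2·1 ≡ 0  ⇒  (a,b)_2 = +1.
v=43: a=43^0·(≡13), b=43^1·(≡14) mod 43; (13|43)=+1, (14|43)=+1; (−1)^{0·1·21}·(+1)^1·(+1)^0 = +1.
v=41: a=41^1·(≡35), b=41^0·(≡39) mod 41; (35|41)=-1, (39|41)=+1; (−1)^{1·0·20}·(-1)^0·(+1)^1 = +1.
v=7: a=7^0·(≡4), b=7^-1·(≡4) mod 7; (4|7)=+1, (4|7)=+1; (−1)^{0·-1·3}·(+1)^-1·(+1)^0 = +1.
v=3: a=3^-2·(≡1), b=3^1·(≡1) mod 3; (1|3)=+1, (1|3)=+1; (−1)^{-2·1·1}·(+1)^1·(+1)^-2 = +1.
v=5: a=5^-2·(≡4), b=5^2·(≡3) mod 5; (4|5)=+1, (3|5)=-1; (−1)^{-2·2·2}·(+1)^2·(-1)^-2 = +1.
v=23: a=23^1·(≡9), b=23^0·(≡13) mod 23; (9|23)=+1, (13|23)=+1; (−1)^{1·0·11}·(+1)^0·(+1)^1 = +1.
v=∞: 12259 > 0 and 27993 > 0  ⇒  (a,b)_∞ = +1.
v=13: a=13^1·(≡11), b=13^0·(≡1) mod 13; (11|13)=-1, (1|13)=+1; (−1)^{1·0·6}·(-1)^0·(+1)^1 = +1.
Every local symbol is +1, so the conic 12259·x² + 27993·y² = z² has ℚ_v-points for all v and hence a ℚ-point; (a, b / ℚ) ≅ M_2(ℚ).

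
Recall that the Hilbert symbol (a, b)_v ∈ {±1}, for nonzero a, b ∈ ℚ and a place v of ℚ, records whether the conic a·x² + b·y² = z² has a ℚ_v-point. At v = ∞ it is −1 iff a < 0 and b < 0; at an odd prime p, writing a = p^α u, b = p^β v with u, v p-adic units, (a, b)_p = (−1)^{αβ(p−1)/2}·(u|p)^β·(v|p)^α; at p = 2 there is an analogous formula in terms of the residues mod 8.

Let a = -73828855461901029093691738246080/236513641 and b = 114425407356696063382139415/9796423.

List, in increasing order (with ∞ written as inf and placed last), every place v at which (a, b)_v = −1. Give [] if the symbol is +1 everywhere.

[3, 7, 29, 41]

Mod squares: a ≡ -713346495, b ≡ 47705. Check v ∈ {∞, 2, 3, 5, 7, 13, 17, 23, 29, 31, 37, 41, 47}.
v=13: a=13^-6·(≡10), b=13^-4·(≡6) mod 13; (10|13)=+1, (6|13)=-1; (−1)^{-6·-4·6}·(+1)^-4·(-1)^-6 = +1.
v=47: a=47^1·(≡40), b=47^1·(≡21) mod 47; (40|47)=-1, (21|47)=+1; (−1)^{1·1·23}·(-1)^1·(+1)^1 = +1.
v=41: a=41^3·(≡24), b=41^2·(≡28) mod 41; (24|41)=-1, (28|41)=-1; (−1)^{3·2·20}·(-1)^2·(-1)^3 = -1.
v=29: a=29^1·(≡13), b=29^3·(≡10) mod 29; (13|29)=+1, (10|29)=-1; (−1)^{1·3·14}·(+1)^3·(-1)^1 = -1.
v=2: v_2(a)=6, v_2(b)=0; units ≡ 1, 1 (mod 8); ε·ε+αω+βω = 0·0+6·0+0·0 ≡ 0  ⇒  (a,b)_2 = +1.
v=7: a=7^-2·(≡5), b=7^-3·(≡2) mod 7; (5|7)=-1, (2|7)=+1; (−1)^{-2·-3·3}·(-1)^-3·(+1)^-2 = -1.
v=31: a=31^2·(≡21), b=31^2·(≡15) mod 31; (21|31)=-1, (15|31)=-1; (−1)^{2·2·15}·(-1)^2·(-1)^2 = +1.
v=37: a=37^3·(≡8), b=37^2·(≡34) mod 37; (8|37)=-1, (34|37)=+1; (−1)^{3·2·18}·(-1)^2·(+1)^3 = +1.
v=23: a=23^3·(≡14), b=23^2·(≡6) mod 23; (14|23)=-1, (6|23)=+1; (−1)^{3·2·11}·(-1)^2·(+1)^3 = +1.
v=∞: -713346495 < 0 and 47705 > 0  ⇒  (a,b)_∞ = +1.
v=5: a=5^1·(≡4), b=5^1·(≡1) mod 5; (4|5)=+1, (1|5)=+1; (−1)^{1·1·2}·(+1)^1·(+1)^1 = +1.
v=3: a=3^15·(≡1), b=3^10·(≡2) mod 3; (1|3)=+1, (2|3)=-1; (−1)^{15·10·1}·(+1)^10·(-1)^15 = -1.
v=17: a=17^2·(≡15), b=17^2·(≡3) mod 17; (15|17)=+1, (3|17)=-1; (−1)^{2·2·8}·(+1)^2·(-1)^2 = +1.
|Ram(-713346495, 47705)| = 4, even; anisotropic at {3, 7, 29, 41}.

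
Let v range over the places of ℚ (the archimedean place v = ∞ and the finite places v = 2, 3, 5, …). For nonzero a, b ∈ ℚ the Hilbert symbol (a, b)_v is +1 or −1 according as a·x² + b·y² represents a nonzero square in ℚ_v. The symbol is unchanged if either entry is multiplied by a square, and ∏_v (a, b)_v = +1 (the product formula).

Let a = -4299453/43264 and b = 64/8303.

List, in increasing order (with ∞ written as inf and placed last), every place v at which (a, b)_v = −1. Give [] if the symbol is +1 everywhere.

(a, b) ≡ (-1653, 23) mod (ℚ^×)²; places V = {2, 3, 13, 17, 19, 23, 29, ∞}.
(a,b)_23: α=0, u≡6; β=-1, v≡4 (mod 23); (6|23)=+1, (4|23)=+1; sign (−1)^0·+1^-1·+1^0 = +1.
(a,b)_3: α=3, u≡1; β=0, v≡2 (mod 3); (1|3)=+1, (2|3)=-1; sign (−1)^0·+1^0·-1^3 = -1.
(a,b)_2: α=-8, β=6; u≡3, v≡7 (mod 8); ε(u)ε(v)=1·1, αω(v)=-8·0, βω(u)=6·1; sum ≡ 1  ⇒  -1.
(a,b)_29: α=1, u≡24; β=0, v≡20 (mod 29); (24|29)=+1, (20|29)=+1; sign (−1)^0·+1^0·+1^1 = +1.
(a,b)_19: α=1, u≡3; β=-2, v≡16 (mod 19); (3|19)=-1, (16|19)=+1; sign (−1)^0·-1^-2·+1^1 = +1.
(a,b)_17: α=2, u≡2; β=0, v≡14 (mod 17); (2|17)=+1, (14|17)=-1; sign (−1)^0·+1^0·-1^2 = +1.
(a,b)_∞: sgn(-1653)=−, sgn(23)=+, so +1.
(a,b)_13: α=-2, u≡7; β=0, v≡10 (mod 13); (7|13)=-1, (10|13)=+1; sign (−1)^0·-1^0·+1^-2 = +1.
(-1653, 23 / ℚ) ramifies at {2, 3}: a division algebra.

[2, 3]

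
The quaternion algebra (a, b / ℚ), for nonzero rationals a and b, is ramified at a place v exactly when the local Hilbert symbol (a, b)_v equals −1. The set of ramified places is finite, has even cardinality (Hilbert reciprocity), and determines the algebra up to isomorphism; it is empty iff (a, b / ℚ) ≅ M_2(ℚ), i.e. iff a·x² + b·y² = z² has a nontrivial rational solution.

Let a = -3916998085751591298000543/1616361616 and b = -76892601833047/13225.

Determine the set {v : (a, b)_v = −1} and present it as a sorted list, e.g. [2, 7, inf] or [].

[3, 7, 13, inf]

Mod squares: a ≡ -18447, b ≡ -7. Check v ∈ {∞, 2, 3, 5, 7, 11, 13, 19, 23, 43, 47}.
v=5: a=5^0·(≡2), b=5^-2·(≡2) mod 5; (2|5)=-1, (2|5)=-1; (−1)^{0·-2·2}·(-1)^-2·(-1)^0 = +1.
v=2: v_2(a)=-4, v_2(b)=0; units ≡ 1, 1 (mod 8); ε·ε+αω+βω = 0·0+-4·0+0·0 ≡ 0  ⇒  (a,b)_2 = +1.
v=11: a=11^3·(≡8), b=11^4·(≡5) mod 11; (8|11)=-1, (5|11)=+1; (−1)^{3·4·5}·(-1)^4·(+1)^3 = +1.
v=23: a=23^-4·(≡11), b=23^-2·(≡2) mod 23; (11|23)=-1, (2|23)=+1; (−1)^{-4·-2·11}·(-1)^-2·(+1)^-4 = +1.
v=7: a=7^10·(≡5), b=7^5·(≡5) mod 7; (5|7)=-1, (5|7)=-1; (−1)^{10·5·3}·(-1)^5·(-1)^10 = -1.
v=19: a=19^-2·(≡3), b=19^0·(≡8) mod 19; (3|19)=-1, (8|19)=-1; (−1)^{-2·0·9}·(-1)^0·(-1)^-2 = +1.
v=∞: -18447 < 0 and -7 < 0  ⇒  (a,b)_∞ = -1.
v=47: a=47^2·(≡6), b=47^0·(≡38) mod 47; (6|47)=+1, (38|47)=-1; (−1)^{2·0·23}·(+1)^0·(-1)^2 = +1.
v=3: a=3^3·(≡1), b=3^0·(≡2) mod 3; (1|3)=+1, (2|3)=-1; (−1)^{3·0·1}·(+1)^0·(-1)^3 = -1.
v=43: a=43^3·(≡17), b=43^2·(≡38) mod 43; (17|43)=+1, (38|43)=+1; (−1)^{3·2·21}·(+1)^2·(+1)^3 = +1.
v=13: a=13^3·(≡7), b=13^2·(≡11) mod 13; (7|13)=-1, (11|13)=-1; (−1)^{3·2·6}·(-1)^2·(-1)^3 = -1.
|Ram(-18447, -7)| = 4, even; anisotropic at {3, 7, 13, ∞}.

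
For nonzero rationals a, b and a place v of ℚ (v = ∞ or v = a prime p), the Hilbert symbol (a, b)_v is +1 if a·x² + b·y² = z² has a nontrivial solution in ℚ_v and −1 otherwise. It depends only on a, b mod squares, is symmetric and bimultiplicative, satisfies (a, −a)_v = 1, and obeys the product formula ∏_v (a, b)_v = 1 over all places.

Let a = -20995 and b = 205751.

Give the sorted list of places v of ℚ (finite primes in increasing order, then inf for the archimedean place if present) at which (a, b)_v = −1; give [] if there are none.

Mod squares: a ≡ -20995, b ≡ 4199. Check v ∈ {∞, 2, 5, 7, 13, 17, 19}.
v=19: a=19^1·(≡16), b=19^1·(≡18) mod 19; (16|19)=+1, (18|19)=-1; (−1)^{1·1·9}·(+1)^1·(-1)^1 = +1.
v=5: a=5^1·(≡1), b=5^0·(≡1) mod 5; (1|5)=+1, (1|5)=+1; (−1)^{1·0·2}·(+1)^0·(+1)^1 = +1.
v=17: a=17^1·(≡6), b=17^1·(≡16) mod 17; (6|17)=-1, (16|17)=+1; (−1)^{1·1·8}·(-1)^1·(+1)^1 = -1.
v=∞: -20995 < 0 and 4199 > 0  ⇒  (a,b)_∞ = +1.
v=2: v_2(a)=0, v_2(b)=0; units ≡ 5, 7 (mod 8); ε·ε+αω+βω = 0·1+0·0+0·1 ≡ 0  ⇒  (a,b)_2 = +1.
v=7: a=7^0·(≡5), b=7^2·(≡6) mod 7; (5|7)=-1, (6|7)=-1; (−1)^{0·2·3}·(-1)^2·(-1)^0 = +1.
v=13: a=13^1·(≡10), b=13^1·(≡6) mod 13; (10|13)=+1, (6|13)=-1; (−1)^{1·1·6}·(+1)^1·(-1)^1 = -1.
Ram(-20995, 4199) = {13, 17}; no ℚ_13-point on the conic.

[13, 17]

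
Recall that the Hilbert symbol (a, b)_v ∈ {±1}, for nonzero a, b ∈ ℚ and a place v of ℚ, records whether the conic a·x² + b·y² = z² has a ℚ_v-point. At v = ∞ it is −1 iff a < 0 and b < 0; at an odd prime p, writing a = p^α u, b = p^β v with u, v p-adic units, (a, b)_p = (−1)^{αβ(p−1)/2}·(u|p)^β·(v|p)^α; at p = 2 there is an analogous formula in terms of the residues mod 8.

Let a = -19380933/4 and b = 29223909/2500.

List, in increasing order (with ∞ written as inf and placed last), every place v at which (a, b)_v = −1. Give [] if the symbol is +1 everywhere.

Mod squares: a ≡ -13, b ≡ 429. Check v ∈ {∞, 2, 3, 5, 11, 13, 29, 37}.
v=2: v_2(a)=-2, v_2(b)=-2; units ≡ 3, 5 (mod 8); ε·ε+αω+βω = 1·0+-2·1+-2·1 ≡ 0  ⇒  (a,b)_2 = +1.
v=29: a=29^0·(≡7), b=29^2·(≡6) mod 29; (7|29)=+1, (6|29)=+1; (−1)^{0·2·14}·(+1)^2·(+1)^0 = +1.
v=∞: -13 < 0 and 429 > 0  ⇒  (a,b)_∞ = +1.
v=13: a=13^1·(≡3), b=13^1·(≡5) mod 13; (3|13)=+1, (5|13)=-1; (−1)^{1·1·6}·(+1)^1·(-1)^1 = -1.
v=11: a=11^2·(≡5), b=11^1·(≡7) mod 11; (5|11)=+1, (7|11)=-1; (−1)^{2·1·5}·(+1)^1·(-1)^2 = +1.
v=37: a=37^2·(≡22), b=37^0·(≡13) mod 37; (22|37)=-1, (13|37)=-1; (−1)^{2·0·18}·(-1)^0·(-1)^2 = +1.
v=5: a=5^0·(≡3), b=5^-4·(≡1) mod 5; (3|5)=-1, (1|5)=+1; (−1)^{0·-4·2}·(-1)^-4·(+1)^0 = +1.
v=3: a=3^2·(≡2), b=3^5·(≡2) mod 3; (2|3)=-1, (2|3)=-1; (−1)^{2·5·1}·(-1)^5·(-1)^2 = -1.
|Ram(-13, 429)| = 2, even; anisotropic at {3, 13}.

[3, 13]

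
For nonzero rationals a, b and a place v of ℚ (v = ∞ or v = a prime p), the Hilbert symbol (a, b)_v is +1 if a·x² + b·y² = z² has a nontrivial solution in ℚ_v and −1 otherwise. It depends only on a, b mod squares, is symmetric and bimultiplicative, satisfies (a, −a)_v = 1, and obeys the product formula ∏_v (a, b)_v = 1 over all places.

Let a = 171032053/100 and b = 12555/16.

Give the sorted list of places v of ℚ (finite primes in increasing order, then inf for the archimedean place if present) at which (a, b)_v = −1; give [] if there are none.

[5, 29]

(a, b) ≡ (493, 155) mod (ℚ^×)²; places V = {2, 3, 5, 17, 19, 29, 31, ∞}.
(a,b)_5: α=-2, u≡2; β=1, v≡1 (mod 5); (2|5)=-1, (1|5)=+1; sign (−1)^0·-1^1·+1^-2 = -1.
(a,b)_2: α=-2, β=-4; u≡5, v≡3 (mod 8); ε(u)ε(v)=0·1, αω(v)=-2·1, βω(u)=-4·1; sum ≡ 0  ⇒  +1.
(a,b)_31: α=2, u≡18; β=1, v≡4 (mod 31); (18|31)=+1, (4|31)=+1; sign (−1)^0·+1^1·+1^2 = +1.
(a,b)_29: α=1, u≡10; β=0, v≡18 (mod 29); (10|29)=-1, (18|29)=-1; sign (−1)^0·-1^0·-1^1 = -1.
(a,b)_∞: sgn(493)=+, sgn(155)=+, so +1.
(a,b)_3: α=0, u≡1; β=4, v≡2 (mod 3); (1|3)=+1, (2|3)=-1; sign (−1)^0·+1^4·-1^0 = +1.
(a,b)_19: α=2, u≡13; β=0, v≡14 (mod 19); (13|19)=-1, (14|19)=-1; sign (−1)^0·-1^0·-1^2 = +1.
(a,b)_17: α=1, u≡5; β=0, v≡8 (mod 17); (5|17)=-1, (8|17)=+1; sign (−1)^0·-1^0·+1^1 = +1.
Ram(493, 155) = {5, 29}; no ℚ_5-point on the conic.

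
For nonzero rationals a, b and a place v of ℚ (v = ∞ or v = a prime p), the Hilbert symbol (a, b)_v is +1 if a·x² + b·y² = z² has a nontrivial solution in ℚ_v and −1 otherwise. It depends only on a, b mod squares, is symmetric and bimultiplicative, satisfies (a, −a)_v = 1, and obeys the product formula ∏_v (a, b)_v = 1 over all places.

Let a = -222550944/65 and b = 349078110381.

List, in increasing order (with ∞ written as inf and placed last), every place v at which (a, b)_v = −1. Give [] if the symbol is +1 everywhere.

[2, 3, 13, 17]

(a, b) ≡ (-152490, 4301) mod (ℚ^×)²; places V = {2, 3, 5, 7, 11, 13, 17, 23, ∞}.
(a,b)_5: α=-1, u≡2; β=0, v≡1 (mod 5); (2|5)=-1, (1|5)=+1; sign (−1)^0·-1^0·+1^-1 = +1.
(a,b)_13: α=-1, u≡12; β=2, v≡7 (mod 13); (12|13)=+1, (7|13)=-1; sign (−1)^0·+1^2·-1^-1 = -1.
(a,b)_∞: sgn(-152490)=−, sgn(4301)=+, so +1.
(a,b)_11: α=2, u≡9; β=3, v≡7 (mod 11); (9|11)=+1, (7|11)=-1; sign (−1)^0·+1^3·-1^2 = +1.
(a,b)_7: α=2, u≡5; β=2, v≡3 (mod 7); (5|7)=-1, (3|7)=-1; sign (−1)^0·-1^2·-1^2 = +1.
(a,b)_17: α=1, u≡14; β=1, v≡15 (mod 17); (14|17)=-1, (15|17)=+1; sign (−1)^0·-1^1·+1^1 = -1.
(a,b)_23: α=1, u≡7; β=1, v≡9 (mod 23); (7|23)=-1, (9|23)=+1; sign (−1)^1·-1^1·+1^1 = +1.
(a,b)_3: α=1, u≡2; β=4, v≡2 (mod 3); (2|3)=-1, (2|3)=-1; sign (−1)^0·-1^4·-1^1 = -1.
(a,b)_2: α=5, β=0; u≡3, v≡5 (mod 8); ε(u)ε(v)=1·0, αω(v)=5·1, βω(u)=0·1; sum ≡ 1  ⇒  -1.
(-152490, 4301 / ℚ) ramifies at {2, 3, 13, 17}: a division algebra.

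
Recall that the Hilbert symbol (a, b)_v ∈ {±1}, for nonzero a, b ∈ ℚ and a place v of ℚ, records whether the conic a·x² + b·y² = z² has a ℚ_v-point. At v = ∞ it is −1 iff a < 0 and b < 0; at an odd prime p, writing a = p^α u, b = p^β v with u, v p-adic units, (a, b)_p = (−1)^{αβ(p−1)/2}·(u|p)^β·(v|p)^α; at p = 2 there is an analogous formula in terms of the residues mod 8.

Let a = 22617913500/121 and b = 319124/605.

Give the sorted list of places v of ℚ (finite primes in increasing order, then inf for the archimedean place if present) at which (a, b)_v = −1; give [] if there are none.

[5, 7, 13, 17]

Mod squares: a ≡ 7735, b ≡ 1105. Check v ∈ {∞, 2, 3, 5, 7, 11, 13, 17, 19}.
v=∞: 7735 > 0 and 1105 > 0  ⇒  (a,b)_∞ = +1.
v=5: a=5^3·(≡3), b=5^-1·(≡4) mod 5; (3|5)=-1, (4|5)=+1; (−1)^{3·-1·2}·(-1)^-1·(+1)^3 = -1.
v=19: a=19^2·(≡18), b=19^2·(≡3) mod 19; (18|19)=-1, (3|19)=-1; (−1)^{2·2·9}·(-1)^2·(-1)^2 = +1.
v=11: a=11^-2·(≡6), b=11^-2·(≡5) mod 11; (6|11)=-1, (5|11)=+1; (−1)^{-2·-2·5}·(-1)^-2·(+1)^-2 = +1.
v=7: a=7^1·(≡5), b=7^0·(≡5) mod 7; (5|7)=-1, (5|7)=-1; (−1)^{1·0·3}·(-1)^0·(-1)^1 = -1.
v=3: a=3^4·(≡1), b=3^0·(≡1) mod 3; (1|3)=+1, (1|3)=+1; (−1)^{4·0·1}·(+1)^0·(+1)^4 = +1.
v=2: v_2(a)=2, v_2(b)=2; units ≡ 7, 1 (mod 8); ε·ε+αω+βω = 1·0+2·0+2·0 ≡ 0  ⇒  (a,b)_2 = +1.
v=17: a=17^1·(≡4), b=17^1·(≡14) mod 17; (4|17)=+1, (14|17)=-1; (−1)^{1·1·8}·(+1)^1·(-1)^1 = -1.
v=13: a=13^1·(≡12), b=13^1·(≡8) mod 13; (12|13)=+1, (8|13)=-1; (−1)^{1·1·6}·(+1)^1·(-1)^1 = -1.
Ram(7735, 1105) = {5, 7, 13, 17}; no ℚ_5-point on the conic.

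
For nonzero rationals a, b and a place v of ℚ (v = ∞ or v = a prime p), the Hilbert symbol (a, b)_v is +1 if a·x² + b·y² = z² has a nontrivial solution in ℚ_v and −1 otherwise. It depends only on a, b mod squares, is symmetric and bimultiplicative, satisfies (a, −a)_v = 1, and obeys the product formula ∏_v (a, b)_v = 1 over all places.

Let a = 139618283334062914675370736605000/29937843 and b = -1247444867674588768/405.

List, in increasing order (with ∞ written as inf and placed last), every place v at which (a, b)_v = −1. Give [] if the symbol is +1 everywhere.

[2, 17]

(a, b) ≡ (109446, -8990) mod (ℚ^×)²; places V = {2, 3, 5, 11, 13, 17, 19, 29, 31, 37, ∞}.
(a,b)_31: α=2, u≡1; β=1, v≡20 (mod 31); (1|31)=+1, (20|31)=+1; sign (−1)^0·+1^1·+1^2 = +1.
(a,b)_3: α=-11, u≡2; β=-4, v≡1 (mod 3); (2|3)=-1, (1|3)=+1; sign (−1)^0·-1^-4·+1^-11 = +1.
(a,b)_19: α=6, u≡4; β=4, v≡6 (mod 19); (4|19)=+1, (6|19)=+1; sign (−1)^0·+1^4·+1^6 = +1.
(a,b)_11: α=2, u≡7; β=0, v≡10 (mod 11); (7|11)=-1, (10|11)=-1; sign (−1)^0·-1^0·-1^2 = +1.
(a,b)_29: α=5, u≡9; β=3, v≡6 (mod 29); (9|29)=+1, (6|29)=+1; sign (−1)^0·+1^3·+1^5 = +1.
(a,b)_∞: sgn(109446)=+, sgn(-8990)=−, so +1.
(a,b)_37: α=3, u≡29; β=2, v≡30 (mod 37); (29|37)=-1, (30|37)=+1; sign (−1)^0·-1^2·+1^3 = +1.
(a,b)_17: α=3, u≡10; β=2, v≡6 (mod 17); (10|17)=-1, (6|17)=-1; sign (−1)^0·-1^2·-1^3 = -1.
(a,b)_2: α=3, β=5; u≡3, v≡1 (mod 8); ε(u)ε(v)=1·0, αω(v)=3·0, βω(u)=5·1; sum ≡ 1  ⇒  -1.
(a,b)_5: α=4, u≡1; β=-1, v≡2 (mod 5); (1|5)=+1, (2|5)=-1; sign (−1)^0·+1^-1·-1^4 = +1.
(a,b)_13: α=-2, u≡9; β=0, v≡5 (mod 13); (9|13)=+1, (5|13)=-1; sign (−1)^0·+1^0·-1^-2 = +1.
(109446, -8990 / ℚ) ramifies at {2, 17}: a division algebra.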